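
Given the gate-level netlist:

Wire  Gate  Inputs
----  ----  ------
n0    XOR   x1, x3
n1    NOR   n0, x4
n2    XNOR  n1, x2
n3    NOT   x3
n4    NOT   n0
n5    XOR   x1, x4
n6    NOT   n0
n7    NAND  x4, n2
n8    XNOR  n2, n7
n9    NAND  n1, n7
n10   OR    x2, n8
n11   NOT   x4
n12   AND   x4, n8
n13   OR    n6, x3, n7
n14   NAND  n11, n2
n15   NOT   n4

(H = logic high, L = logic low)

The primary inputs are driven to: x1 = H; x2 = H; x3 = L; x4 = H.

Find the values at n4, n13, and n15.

n4 = L  n13 = H  n15 = H

n0 = x1 XOR x3 = H XOR L = H
n1 = n0 NOR x4 = H NOR H = L
n2 = n1 XNOR x2 = L XNOR H = L
n4 = NOT n0 = NOT H = L
n6 = NOT n0 = NOT H = L
n7 = x4 NAND n2 = H NAND L = H
n13 = n6 OR x3 OR n7 = L OR L OR H = H
n15 = NOT n4 = NOT L = H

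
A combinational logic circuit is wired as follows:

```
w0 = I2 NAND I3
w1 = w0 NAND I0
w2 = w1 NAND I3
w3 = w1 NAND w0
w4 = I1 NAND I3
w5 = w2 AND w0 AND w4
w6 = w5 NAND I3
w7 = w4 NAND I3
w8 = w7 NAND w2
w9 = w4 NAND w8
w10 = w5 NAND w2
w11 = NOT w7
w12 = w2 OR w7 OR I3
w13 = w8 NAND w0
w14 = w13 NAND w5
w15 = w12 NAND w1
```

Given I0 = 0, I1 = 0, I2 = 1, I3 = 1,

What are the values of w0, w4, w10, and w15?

w0 = I2 NAND I3 = 1 NAND 1 = 0
w1 = w0 NAND I0 = 0 NAND 0 = 1
w2 = w1 NAND I3 = 1 NAND 1 = 0
w4 = I1 NAND I3 = 0 NAND 1 = 1
w5 = w2 AND w0 AND w4 = 0 AND 0 AND 1 = 0
w7 = w4 NAND I3 = 1 NAND 1 = 0
w10 = w5 NAND w2 = 0 NAND 0 = 1
w12 = w2 OR w7 OR I3 = 0 OR 0 OR 1 = 1
w15 = w12 NAND w1 = 1 NAND 1 = 0

w0 = 0, w4 = 1, w10 = 1, w15 = 0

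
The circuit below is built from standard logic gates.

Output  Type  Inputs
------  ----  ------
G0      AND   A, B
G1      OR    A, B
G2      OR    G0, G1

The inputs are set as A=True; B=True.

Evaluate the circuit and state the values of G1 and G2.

G1 = True, G2 = True

G0 = A AND B = True AND True = True
G1 = A OR B = True OR True = True
G2 = G0 OR G1 = True OR True = True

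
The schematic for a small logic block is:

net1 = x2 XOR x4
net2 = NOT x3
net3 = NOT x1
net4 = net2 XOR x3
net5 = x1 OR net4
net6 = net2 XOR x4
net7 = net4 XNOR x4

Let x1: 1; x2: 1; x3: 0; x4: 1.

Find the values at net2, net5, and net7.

net2 = NOT x3 = NOT 0 = 1
net4 = net2 XOR x3 = 1 XOR 0 = 1
net5 = x1 OR net4 = 1 OR 1 = 1
net7 = net4 XNOR x4 = 1 XNOR 1 = 1

net2 = 1, net5 = 1, net7 = 1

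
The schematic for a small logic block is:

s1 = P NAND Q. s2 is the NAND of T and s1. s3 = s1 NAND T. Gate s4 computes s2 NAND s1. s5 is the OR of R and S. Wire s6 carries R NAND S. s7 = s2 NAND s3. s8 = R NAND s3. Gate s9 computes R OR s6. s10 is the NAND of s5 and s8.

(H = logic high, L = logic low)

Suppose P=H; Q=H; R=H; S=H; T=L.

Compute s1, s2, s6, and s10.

s1 = L, s2 = H, s6 = L, s10 = H

s1 = P NAND Q = H NAND H = L
s2 = T NAND s1 = L NAND L = H
s3 = s1 NAND T = L NAND L = H
s5 = R OR S = H OR H = H
s6 = R NAND S = H NAND H = L
s8 = R NAND s3 = H NAND H = L
s10 = s5 NAND s8 = H NAND L = H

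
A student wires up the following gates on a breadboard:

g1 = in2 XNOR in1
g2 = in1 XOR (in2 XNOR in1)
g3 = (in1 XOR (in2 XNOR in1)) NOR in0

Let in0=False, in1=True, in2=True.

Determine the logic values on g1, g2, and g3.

g1 = True  g2 = False  g3 = True

g1 = True XNOR True = True
g2 = True XOR (True XNOR True) = False
g3 = (True XOR (True XNOR True)) NOR False = True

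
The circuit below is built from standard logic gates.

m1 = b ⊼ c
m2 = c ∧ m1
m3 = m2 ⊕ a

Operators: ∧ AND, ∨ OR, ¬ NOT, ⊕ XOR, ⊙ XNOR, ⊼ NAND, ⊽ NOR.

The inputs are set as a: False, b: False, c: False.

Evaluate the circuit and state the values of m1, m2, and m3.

m1 = True; m2 = False; m3 = False

m1 = b NAND c = False NAND False = True
m2 = c AND m1 = False AND True = False
m3 = m2 XOR a = False XOR False = False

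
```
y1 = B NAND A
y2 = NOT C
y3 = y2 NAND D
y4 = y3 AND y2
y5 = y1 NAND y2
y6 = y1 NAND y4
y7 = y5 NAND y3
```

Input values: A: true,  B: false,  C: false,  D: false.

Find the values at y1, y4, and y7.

y1 = B NAND A = false NAND true = true
y2 = NOT C = NOT false = true
y3 = y2 NAND D = true NAND false = true
y4 = y3 AND y2 = true AND true = true
y5 = y1 NAND y2 = true NAND true = false
y7 = y5 NAND y3 = false NAND true = true

y1 = true, y4 = true, y7 = true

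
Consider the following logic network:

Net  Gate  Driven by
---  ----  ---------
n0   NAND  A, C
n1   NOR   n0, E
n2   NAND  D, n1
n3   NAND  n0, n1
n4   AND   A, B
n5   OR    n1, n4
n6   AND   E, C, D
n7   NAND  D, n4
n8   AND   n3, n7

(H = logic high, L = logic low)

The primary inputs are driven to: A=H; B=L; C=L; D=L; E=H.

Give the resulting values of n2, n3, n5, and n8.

n0 = A NAND C = H NAND L = H
n1 = n0 NOR E = H NOR H = L
n2 = D NAND n1 = L NAND L = H
n3 = n0 NAND n1 = H NAND L = H
n4 = A AND B = H AND L = L
n5 = n1 OR n4 = L OR L = L
n7 = D NAND n4 = L NAND L = H
n8 = n3 AND n7 = H AND H = H

n2 = H, n3 = H, n5 = L, n8 = H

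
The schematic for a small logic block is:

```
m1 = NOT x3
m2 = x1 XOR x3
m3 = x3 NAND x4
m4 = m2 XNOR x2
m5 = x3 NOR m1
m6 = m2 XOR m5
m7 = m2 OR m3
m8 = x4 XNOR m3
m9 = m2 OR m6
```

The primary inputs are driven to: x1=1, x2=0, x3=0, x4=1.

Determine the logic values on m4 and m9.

m4 = 0  m9 = 1

m1 = NOT x3 = NOT 0 = 1
m2 = x1 XOR x3 = 1 XOR 0 = 1
m4 = m2 XNOR x2 = 1 XNOR 0 = 0
m5 = x3 NOR m1 = 0 NOR 1 = 0
m6 = m2 XOR m5 = 1 XOR 0 = 1
m9 = m2 OR m6 = 1 OR 1 = 1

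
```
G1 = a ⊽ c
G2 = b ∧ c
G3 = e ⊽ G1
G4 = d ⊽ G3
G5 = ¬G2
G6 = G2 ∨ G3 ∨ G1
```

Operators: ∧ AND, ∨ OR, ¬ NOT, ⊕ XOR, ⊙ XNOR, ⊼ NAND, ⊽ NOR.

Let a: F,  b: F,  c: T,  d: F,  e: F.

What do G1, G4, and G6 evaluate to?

G1 = a NOR c = F NOR T = F
G2 = b AND c = F AND T = F
G3 = e NOR G1 = F NOR F = T
G4 = d NOR G3 = F NOR T = F
G6 = G2 OR G3 OR G1 = F OR T OR F = T

G1 = F; G4 = F; G6 = T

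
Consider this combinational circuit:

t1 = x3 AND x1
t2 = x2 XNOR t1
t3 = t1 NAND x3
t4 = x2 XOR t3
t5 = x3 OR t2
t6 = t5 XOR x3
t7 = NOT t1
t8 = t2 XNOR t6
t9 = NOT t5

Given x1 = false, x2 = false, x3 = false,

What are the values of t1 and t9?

t1 = false; t9 = false

t1 = x3 AND x1 = false AND false = false
t2 = x2 XNOR t1 = false XNOR false = true
t5 = x3 OR t2 = false OR true = true
t9 = NOT t5 = NOT true = false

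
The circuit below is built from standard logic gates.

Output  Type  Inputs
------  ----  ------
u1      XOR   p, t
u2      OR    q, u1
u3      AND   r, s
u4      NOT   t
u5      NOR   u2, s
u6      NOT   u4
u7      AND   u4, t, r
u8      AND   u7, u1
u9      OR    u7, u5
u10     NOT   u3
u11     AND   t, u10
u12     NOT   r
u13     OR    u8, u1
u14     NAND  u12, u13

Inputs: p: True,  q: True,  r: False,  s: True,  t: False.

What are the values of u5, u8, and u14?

u5 = False; u8 = False; u14 = False

u1 = p XOR t = True XOR False = True
u2 = q OR u1 = True OR True = True
u4 = NOT t = NOT False = True
u5 = u2 NOR s = True NOR True = False
u7 = u4 AND t AND r = True AND False AND False = False
u8 = u7 AND u1 = False AND True = False
u12 = NOT r = NOT False = True
u13 = u8 OR u1 = False OR True = True
u14 = u12 NAND u13 = True NAND True = False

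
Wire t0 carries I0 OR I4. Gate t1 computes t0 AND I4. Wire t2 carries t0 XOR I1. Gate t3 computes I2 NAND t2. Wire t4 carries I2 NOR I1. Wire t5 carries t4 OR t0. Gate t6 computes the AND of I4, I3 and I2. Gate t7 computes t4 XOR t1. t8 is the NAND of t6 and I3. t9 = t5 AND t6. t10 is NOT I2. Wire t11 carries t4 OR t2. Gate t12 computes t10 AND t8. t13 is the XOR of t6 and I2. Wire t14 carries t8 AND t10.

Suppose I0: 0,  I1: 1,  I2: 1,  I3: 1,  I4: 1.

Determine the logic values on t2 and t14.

t0 = I0 OR I4 = 0 OR 1 = 1
t2 = t0 XOR I1 = 1 XOR 1 = 0
t6 = I4 AND I3 AND I2 = 1 AND 1 AND 1 = 1
t8 = t6 NAND I3 = 1 NAND 1 = 0
t10 = NOT I2 = NOT 1 = 0
t14 = t8 AND t10 = 0 AND 0 = 0

t2 = 0, t14 = 0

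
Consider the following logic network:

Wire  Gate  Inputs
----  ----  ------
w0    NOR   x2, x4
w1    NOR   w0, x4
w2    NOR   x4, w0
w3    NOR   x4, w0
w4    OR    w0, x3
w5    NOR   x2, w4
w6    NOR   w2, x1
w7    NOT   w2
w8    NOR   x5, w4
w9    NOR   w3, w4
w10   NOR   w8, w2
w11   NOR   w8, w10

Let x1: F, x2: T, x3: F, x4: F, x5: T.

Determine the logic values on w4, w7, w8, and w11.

w0 = x2 NOR x4 = T NOR F = F
w2 = x4 NOR w0 = F NOR F = T
w4 = w0 OR x3 = F OR F = F
w7 = NOT w2 = NOT T = F
w8 = x5 NOR w4 = T NOR F = F
w10 = w8 NOR w2 = F NOR T = F
w11 = w8 NOR w10 = F NOR F = T

w4 = F  w7 = F  w8 = F  w11 = T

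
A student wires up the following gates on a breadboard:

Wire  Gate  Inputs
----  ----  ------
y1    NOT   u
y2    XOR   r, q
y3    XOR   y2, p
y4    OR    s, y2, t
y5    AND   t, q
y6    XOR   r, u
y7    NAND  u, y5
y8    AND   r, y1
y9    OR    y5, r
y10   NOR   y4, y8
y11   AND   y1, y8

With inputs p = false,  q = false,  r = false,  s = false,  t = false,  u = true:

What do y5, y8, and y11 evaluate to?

y5 = false  y8 = false  y11 = false

y1 = NOT u = NOT true = false
y5 = t AND q = false AND false = false
y8 = r AND y1 = false AND false = false
y11 = y1 AND y8 = false AND false = false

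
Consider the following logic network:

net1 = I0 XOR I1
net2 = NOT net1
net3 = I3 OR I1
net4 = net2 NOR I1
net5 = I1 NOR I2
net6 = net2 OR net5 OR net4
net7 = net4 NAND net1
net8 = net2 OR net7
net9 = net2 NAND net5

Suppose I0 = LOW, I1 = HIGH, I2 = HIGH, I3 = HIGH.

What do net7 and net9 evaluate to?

net1 = I0 XOR I1 = LOW XOR HIGH = HIGH
net2 = NOT net1 = NOT HIGH = LOW
net4 = net2 NOR I1 = LOW NOR HIGH = LOW
net5 = I1 NOR I2 = HIGH NOR HIGH = LOW
net7 = net4 NAND net1 = LOW NAND HIGH = HIGH
net9 = net2 NAND net5 = LOW NAND LOW = HIGH

net7 = HIGH, net9 = HIGH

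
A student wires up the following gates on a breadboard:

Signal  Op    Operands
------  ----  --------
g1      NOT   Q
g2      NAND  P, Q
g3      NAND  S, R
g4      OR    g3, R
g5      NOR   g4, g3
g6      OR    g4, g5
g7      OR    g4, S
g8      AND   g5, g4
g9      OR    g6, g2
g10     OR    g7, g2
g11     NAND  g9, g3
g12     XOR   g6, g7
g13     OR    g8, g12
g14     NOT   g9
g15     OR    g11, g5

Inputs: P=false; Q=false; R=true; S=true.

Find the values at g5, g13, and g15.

g2 = P NAND Q = false NAND false = true
g3 = S NAND R = true NAND true = false
g4 = g3 OR R = false OR true = true
g5 = g4 NOR g3 = true NOR false = false
g6 = g4 OR g5 = true OR false = true
g7 = g4 OR S = true OR true = true
g8 = g5 AND g4 = false AND true = false
g9 = g6 OR g2 = true OR true = true
g11 = g9 NAND g3 = true NAND false = true
g12 = g6 XOR g7 = true XOR true = false
g13 = g8 OR g12 = false OR false = false
g15 = g11 OR g5 = true OR false = true

g5 = false; g13 = false; g15 = true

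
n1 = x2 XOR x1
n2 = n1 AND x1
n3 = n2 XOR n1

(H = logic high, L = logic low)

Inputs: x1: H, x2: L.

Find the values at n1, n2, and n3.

n1 = x2 XOR x1 = L XOR H = H
n2 = n1 AND x1 = H AND H = H
n3 = n2 XOR n1 = H XOR H = L

n1 = H, n2 = H, n3 = L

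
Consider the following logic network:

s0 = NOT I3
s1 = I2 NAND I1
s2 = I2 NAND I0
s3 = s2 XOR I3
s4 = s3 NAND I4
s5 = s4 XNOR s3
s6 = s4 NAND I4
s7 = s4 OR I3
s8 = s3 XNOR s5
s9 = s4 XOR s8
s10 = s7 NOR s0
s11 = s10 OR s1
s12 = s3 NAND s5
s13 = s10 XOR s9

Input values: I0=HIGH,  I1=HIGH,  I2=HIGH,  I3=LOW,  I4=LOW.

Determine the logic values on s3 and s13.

s0 = NOT I3 = NOT LOW = HIGH
s2 = I2 NAND I0 = HIGH NAND HIGH = LOW
s3 = s2 XOR I3 = LOW XOR LOW = LOW
s4 = s3 NAND I4 = LOW NAND LOW = HIGH
s5 = s4 XNOR s3 = HIGH XNOR LOW = LOW
s7 = s4 OR I3 = HIGH OR LOW = HIGH
s8 = s3 XNOR s5 = LOW XNOR LOW = HIGH
s9 = s4 XOR s8 = HIGH XOR HIGH = LOW
s10 = s7 NOR s0 = HIGH NOR HIGH = LOW
s13 = s10 XOR s9 = LOW XOR LOW = LOW

s3 = LOW  s13 = LOW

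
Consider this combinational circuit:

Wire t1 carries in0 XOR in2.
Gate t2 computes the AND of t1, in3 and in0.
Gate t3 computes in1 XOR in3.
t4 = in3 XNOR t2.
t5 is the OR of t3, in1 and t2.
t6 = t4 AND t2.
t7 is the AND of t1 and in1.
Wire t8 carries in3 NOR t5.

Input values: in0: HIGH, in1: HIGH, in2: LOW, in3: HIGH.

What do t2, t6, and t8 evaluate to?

t1 = in0 XOR in2 = HIGH XOR LOW = HIGH
t2 = t1 AND in3 AND in0 = HIGH AND HIGH AND HIGH = HIGH
t3 = in1 XOR in3 = HIGH XOR HIGH = LOW
t4 = in3 XNOR t2 = HIGH XNOR HIGH = HIGH
t5 = t3 OR in1 OR t2 = LOW OR HIGH OR HIGH = HIGH
t6 = t4 AND t2 = HIGH AND HIGH = HIGH
t8 = in3 NOR t5 = HIGH NOR HIGH = LOW

t2 = HIGH, t6 = HIGH, t8 = LOW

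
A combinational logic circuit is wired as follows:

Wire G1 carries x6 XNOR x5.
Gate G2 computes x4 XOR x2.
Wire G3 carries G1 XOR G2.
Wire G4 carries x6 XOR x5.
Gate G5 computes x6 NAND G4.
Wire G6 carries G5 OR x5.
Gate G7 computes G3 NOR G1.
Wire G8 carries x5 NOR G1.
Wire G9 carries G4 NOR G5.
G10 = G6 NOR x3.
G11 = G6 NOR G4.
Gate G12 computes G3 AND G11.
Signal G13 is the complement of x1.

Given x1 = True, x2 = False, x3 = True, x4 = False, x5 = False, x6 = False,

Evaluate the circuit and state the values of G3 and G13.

G3 = True  G13 = False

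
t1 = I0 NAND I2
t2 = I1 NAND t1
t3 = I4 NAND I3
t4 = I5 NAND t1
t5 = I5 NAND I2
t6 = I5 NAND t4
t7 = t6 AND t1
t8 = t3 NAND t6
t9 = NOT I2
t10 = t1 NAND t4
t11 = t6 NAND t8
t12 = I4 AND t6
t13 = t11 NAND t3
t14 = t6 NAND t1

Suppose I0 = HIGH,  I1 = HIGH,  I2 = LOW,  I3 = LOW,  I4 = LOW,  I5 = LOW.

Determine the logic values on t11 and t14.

t11 = HIGH  t14 = LOW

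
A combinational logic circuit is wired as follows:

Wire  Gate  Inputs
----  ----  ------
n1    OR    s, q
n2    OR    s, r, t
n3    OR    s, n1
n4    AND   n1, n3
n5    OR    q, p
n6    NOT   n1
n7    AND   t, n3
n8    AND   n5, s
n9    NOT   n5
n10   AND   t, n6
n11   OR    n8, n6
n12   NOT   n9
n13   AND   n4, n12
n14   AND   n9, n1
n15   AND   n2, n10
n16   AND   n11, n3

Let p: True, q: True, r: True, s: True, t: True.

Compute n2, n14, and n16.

n1 = s OR q = True OR True = True
n2 = s OR r OR t = True OR True OR True = True
n3 = s OR n1 = True OR True = True
n5 = q OR p = True OR True = True
n6 = NOT n1 = NOT True = False
n8 = n5 AND s = True AND True = True
n9 = NOT n5 = NOT True = False
n11 = n8 OR n6 = True OR False = True
n14 = n9 AND n1 = False AND True = False
n16 = n11 AND n3 = True AND True = True

n2 = True  n14 = False  n16 = True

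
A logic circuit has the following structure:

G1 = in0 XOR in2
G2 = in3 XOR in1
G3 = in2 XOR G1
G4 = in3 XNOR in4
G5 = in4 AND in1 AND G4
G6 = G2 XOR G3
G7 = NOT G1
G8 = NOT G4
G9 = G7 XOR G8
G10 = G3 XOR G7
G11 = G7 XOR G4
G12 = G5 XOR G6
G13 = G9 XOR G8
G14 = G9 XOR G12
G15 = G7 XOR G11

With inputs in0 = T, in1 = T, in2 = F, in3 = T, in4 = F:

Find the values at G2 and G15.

G2 = F, G15 = F

G1 = in0 XOR in2 = T XOR F = T
G2 = in3 XOR in1 = T XOR T = F
G4 = in3 XNOR in4 = T XNOR F = F
G7 = NOT G1 = NOT T = F
G11 = G7 XOR G4 = F XOR F = F
G15 = G7 XOR G11 = F XOR F = F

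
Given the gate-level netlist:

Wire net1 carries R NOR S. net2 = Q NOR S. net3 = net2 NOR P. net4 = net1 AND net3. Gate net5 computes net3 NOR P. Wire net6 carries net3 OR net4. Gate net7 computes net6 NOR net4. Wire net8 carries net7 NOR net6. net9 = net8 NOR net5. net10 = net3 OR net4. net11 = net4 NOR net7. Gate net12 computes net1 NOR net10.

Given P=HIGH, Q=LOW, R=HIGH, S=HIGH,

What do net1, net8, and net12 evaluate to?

net1 = R NOR S = HIGH NOR HIGH = LOW
net2 = Q NOR S = LOW NOR HIGH = LOW
net3 = net2 NOR P = LOW NOR HIGH = LOW
net4 = net1 AND net3 = LOW AND LOW = LOW
net6 = net3 OR net4 = LOW OR LOW = LOW
net7 = net6 NOR net4 = LOW NOR LOW = HIGH
net8 = net7 NOR net6 = HIGH NOR LOW = LOW
net10 = net3 OR net4 = LOW OR LOW = LOW
net12 = net1 NOR net10 = LOW NOR LOW = HIGH

net1 = LOW, net8 = LOW, net12 = HIGH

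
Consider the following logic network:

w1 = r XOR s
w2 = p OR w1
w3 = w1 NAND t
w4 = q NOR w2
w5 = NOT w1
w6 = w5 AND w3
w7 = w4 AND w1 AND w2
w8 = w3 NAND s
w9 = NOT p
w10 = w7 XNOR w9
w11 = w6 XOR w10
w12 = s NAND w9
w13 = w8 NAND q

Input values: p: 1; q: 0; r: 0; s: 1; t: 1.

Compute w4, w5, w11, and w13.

w4 = 0, w5 = 0, w11 = 1, w13 = 1

w1 = r XOR s = 0 XOR 1 = 1
w2 = p OR w1 = 1 OR 1 = 1
w3 = w1 NAND t = 1 NAND 1 = 0
w4 = q NOR w2 = 0 NOR 1 = 0
w5 = NOT w1 = NOT 1 = 0
w6 = w5 AND w3 = 0 AND 0 = 0
w7 = w4 AND w1 AND w2 = 0 AND 1 AND 1 = 0
w8 = w3 NAND s = 0 NAND 1 = 1
w9 = NOT p = NOT 1 = 0
w10 = w7 XNOR w9 = 0 XNOR 0 = 1
w11 = w6 XOR w10 = 0 XOR 1 = 1
w13 = w8 NAND q = 1 NAND 0 = 1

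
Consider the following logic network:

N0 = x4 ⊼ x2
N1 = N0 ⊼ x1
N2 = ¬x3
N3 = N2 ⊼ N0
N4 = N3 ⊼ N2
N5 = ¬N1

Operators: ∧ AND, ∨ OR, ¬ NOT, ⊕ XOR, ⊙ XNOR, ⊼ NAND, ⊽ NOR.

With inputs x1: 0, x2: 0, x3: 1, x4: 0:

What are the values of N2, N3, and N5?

N2 = 0, N3 = 1, N5 = 0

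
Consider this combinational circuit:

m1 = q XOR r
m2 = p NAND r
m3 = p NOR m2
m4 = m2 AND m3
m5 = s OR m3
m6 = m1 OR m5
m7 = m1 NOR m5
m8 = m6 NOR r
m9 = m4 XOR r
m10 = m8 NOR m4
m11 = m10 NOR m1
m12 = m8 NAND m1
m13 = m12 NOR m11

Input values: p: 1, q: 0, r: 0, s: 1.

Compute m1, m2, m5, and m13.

m1 = q XOR r = 0 XOR 0 = 0
m2 = p NAND r = 1 NAND 0 = 1
m3 = p NOR m2 = 1 NOR 1 = 0
m4 = m2 AND m3 = 1 AND 0 = 0
m5 = s OR m3 = 1 OR 0 = 1
m6 = m1 OR m5 = 0 OR 1 = 1
m8 = m6 NOR r = 1 NOR 0 = 0
m10 = m8 NOR m4 = 0 NOR 0 = 1
m11 = m10 NOR m1 = 1 NOR 0 = 0
m12 = m8 NAND m1 = 0 NAND 0 = 1
m13 = m12 NOR m11 = 1 NOR 0 = 0

m1 = 0, m2 = 1, m5 = 1, m13 = 0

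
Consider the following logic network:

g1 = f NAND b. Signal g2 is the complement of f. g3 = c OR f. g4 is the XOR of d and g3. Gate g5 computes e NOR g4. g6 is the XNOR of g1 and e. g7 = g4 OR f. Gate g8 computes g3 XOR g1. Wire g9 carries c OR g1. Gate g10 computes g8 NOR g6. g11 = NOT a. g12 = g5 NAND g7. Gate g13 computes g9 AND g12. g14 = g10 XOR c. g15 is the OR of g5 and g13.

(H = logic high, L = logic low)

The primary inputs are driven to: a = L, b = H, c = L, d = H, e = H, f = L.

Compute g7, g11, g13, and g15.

g7 = H  g11 = H  g13 = H  g15 = H

g1 = f NAND b = L NAND H = H
g3 = c OR f = L OR L = L
g4 = d XOR g3 = H XOR L = H
g5 = e NOR g4 = H NOR H = L
g7 = g4 OR f = H OR L = H
g9 = c OR g1 = L OR H = H
g11 = NOT a = NOT L = H
g12 = g5 NAND g7 = L NAND H = H
g13 = g9 AND g12 = H AND H = H
g15 = g5 OR g13 = L OR H = H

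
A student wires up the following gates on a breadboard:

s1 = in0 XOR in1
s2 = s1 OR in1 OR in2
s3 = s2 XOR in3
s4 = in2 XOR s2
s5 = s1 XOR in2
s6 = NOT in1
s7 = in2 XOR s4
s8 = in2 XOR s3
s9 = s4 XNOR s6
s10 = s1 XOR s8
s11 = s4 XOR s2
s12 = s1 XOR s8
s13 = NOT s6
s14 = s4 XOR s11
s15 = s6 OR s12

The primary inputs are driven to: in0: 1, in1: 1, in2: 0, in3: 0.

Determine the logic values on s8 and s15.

s8 = 1, s15 = 1

s1 = in0 XOR in1 = 1 XOR 1 = 0
s2 = s1 OR in1 OR in2 = 0 OR 1 OR 0 = 1
s3 = s2 XOR in3 = 1 XOR 0 = 1
s6 = NOT in1 = NOT 1 = 0
s8 = in2 XOR s3 = 0 XOR 1 = 1
s12 = s1 XOR s8 = 0 XOR 1 = 1
s15 = s6 OR s12 = 0 OR 1 = 1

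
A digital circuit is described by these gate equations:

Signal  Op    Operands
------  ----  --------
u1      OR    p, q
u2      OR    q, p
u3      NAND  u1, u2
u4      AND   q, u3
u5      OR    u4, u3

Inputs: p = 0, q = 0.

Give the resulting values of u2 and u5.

u2 = 0, u5 = 1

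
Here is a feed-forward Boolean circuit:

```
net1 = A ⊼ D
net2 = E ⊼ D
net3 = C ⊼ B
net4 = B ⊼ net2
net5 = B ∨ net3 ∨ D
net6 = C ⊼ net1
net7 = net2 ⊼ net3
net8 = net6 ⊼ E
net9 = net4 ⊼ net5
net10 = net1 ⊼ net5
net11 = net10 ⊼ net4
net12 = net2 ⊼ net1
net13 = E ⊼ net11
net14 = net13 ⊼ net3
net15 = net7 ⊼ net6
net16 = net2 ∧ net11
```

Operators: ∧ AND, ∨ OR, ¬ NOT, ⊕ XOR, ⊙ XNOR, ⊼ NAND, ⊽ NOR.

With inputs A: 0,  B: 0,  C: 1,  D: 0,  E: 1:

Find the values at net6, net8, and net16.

net1 = A NAND D = 0 NAND 0 = 1
net2 = E NAND D = 1 NAND 0 = 1
net3 = C NAND B = 1 NAND 0 = 1
net4 = B NAND net2 = 0 NAND 1 = 1
net5 = B OR net3 OR D = 0 OR 1 OR 0 = 1
net6 = C NAND net1 = 1 NAND 1 = 0
net8 = net6 NAND E = 0 NAND 1 = 1
net10 = net1 NAND net5 = 1 NAND 1 = 0
net11 = net10 NAND net4 = 0 NAND 1 = 1
net16 = net2 AND net11 = 1 AND 1 = 1

net6 = 0, net8 = 1, net16 = 1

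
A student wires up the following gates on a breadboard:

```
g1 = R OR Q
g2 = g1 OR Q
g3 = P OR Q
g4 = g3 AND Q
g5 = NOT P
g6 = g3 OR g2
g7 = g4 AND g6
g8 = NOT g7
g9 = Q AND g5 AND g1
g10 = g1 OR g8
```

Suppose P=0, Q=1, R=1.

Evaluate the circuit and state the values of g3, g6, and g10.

g3 = 1, g6 = 1, g10 = 1

g1 = R OR Q = 1 OR 1 = 1
g2 = g1 OR Q = 1 OR 1 = 1
g3 = P OR Q = 0 OR 1 = 1
g4 = g3 AND Q = 1 AND 1 = 1
g6 = g3 OR g2 = 1 OR 1 = 1
g7 = g4 AND g6 = 1 AND 1 = 1
g8 = NOT g7 = NOT 1 = 0
g10 = g1 OR g8 = 1 OR 0 = 1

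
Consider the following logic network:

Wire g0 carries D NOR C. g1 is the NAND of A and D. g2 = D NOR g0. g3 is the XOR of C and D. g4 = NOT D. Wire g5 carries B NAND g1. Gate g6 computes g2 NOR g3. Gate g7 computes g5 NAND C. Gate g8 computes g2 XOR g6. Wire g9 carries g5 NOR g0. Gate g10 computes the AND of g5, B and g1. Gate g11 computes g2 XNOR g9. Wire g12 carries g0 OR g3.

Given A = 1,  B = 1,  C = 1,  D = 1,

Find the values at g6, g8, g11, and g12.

g6 = 1, g8 = 1, g11 = 1, g12 = 0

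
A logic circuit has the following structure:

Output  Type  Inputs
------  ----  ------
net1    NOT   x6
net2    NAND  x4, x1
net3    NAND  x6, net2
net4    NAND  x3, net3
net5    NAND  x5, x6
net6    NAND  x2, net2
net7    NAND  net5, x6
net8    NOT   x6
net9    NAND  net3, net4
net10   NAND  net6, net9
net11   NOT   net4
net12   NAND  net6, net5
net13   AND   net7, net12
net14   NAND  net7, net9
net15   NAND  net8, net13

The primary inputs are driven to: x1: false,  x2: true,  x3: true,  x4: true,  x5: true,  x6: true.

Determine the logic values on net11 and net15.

net2 = x4 NAND x1 = true NAND false = true
net3 = x6 NAND net2 = true NAND true = false
net4 = x3 NAND net3 = true NAND false = true
net5 = x5 NAND x6 = true NAND true = false
net6 = x2 NAND net2 = true NAND true = false
net7 = net5 NAND x6 = false NAND true = true
net8 = NOT x6 = NOT true = false
net11 = NOT net4 = NOT true = false
net12 = net6 NAND net5 = false NAND false = true
net13 = net7 AND net12 = true AND true = true
net15 = net8 NAND net13 = false NAND true = true

net11 = false  net15 = true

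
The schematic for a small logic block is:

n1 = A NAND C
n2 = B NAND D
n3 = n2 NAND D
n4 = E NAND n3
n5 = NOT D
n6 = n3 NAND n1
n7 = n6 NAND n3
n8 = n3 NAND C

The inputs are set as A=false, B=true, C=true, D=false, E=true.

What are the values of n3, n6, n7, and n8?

n3 = true, n6 = false, n7 = true, n8 = false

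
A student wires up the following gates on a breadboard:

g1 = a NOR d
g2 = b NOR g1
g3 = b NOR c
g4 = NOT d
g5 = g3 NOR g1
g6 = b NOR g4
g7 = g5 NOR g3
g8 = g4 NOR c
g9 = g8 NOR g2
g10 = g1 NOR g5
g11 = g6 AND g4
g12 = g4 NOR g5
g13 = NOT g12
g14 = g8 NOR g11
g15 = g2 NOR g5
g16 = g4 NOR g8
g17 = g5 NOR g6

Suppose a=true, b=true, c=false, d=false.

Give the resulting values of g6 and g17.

g6 = false, g17 = false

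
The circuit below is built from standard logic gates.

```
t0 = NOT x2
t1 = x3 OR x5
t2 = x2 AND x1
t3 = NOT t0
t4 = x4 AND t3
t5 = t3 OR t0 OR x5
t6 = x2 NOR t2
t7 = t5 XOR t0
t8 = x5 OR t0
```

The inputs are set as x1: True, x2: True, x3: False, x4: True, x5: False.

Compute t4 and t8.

t4 = True, t8 = False

t0 = NOT x2 = NOT True = False
t3 = NOT t0 = NOT False = True
t4 = x4 AND t3 = True AND True = True
t8 = x5 OR t0 = False OR False = False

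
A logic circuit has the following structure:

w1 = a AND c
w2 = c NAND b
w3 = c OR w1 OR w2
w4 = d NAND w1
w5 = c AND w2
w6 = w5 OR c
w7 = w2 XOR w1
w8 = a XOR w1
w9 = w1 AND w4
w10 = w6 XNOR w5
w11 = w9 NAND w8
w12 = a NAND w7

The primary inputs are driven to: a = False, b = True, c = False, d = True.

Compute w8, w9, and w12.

w8 = False  w9 = False  w12 = True

w1 = a AND c = False AND False = False
w2 = c NAND b = False NAND True = True
w4 = d NAND w1 = True NAND False = True
w7 = w2 XOR w1 = True XOR False = True
w8 = a XOR w1 = False XOR False = False
w9 = w1 AND w4 = False AND True = False
w12 = a NAND w7 = False NAND True = True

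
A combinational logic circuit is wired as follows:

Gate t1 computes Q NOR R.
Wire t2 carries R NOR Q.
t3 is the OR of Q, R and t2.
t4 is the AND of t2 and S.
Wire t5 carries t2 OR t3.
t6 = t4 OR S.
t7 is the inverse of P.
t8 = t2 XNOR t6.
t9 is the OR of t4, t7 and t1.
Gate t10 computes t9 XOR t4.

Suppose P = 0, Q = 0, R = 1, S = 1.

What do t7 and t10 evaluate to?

t7 = 1, t10 = 1

t1 = Q NOR R = 0 NOR 1 = 0
t2 = R NOR Q = 1 NOR 0 = 0
t4 = t2 AND S = 0 AND 1 = 0
t7 = NOT P = NOT 0 = 1
t9 = t4 OR t7 OR t1 = 0 OR 1 OR 0 = 1
t10 = t9 XOR t4 = 1 XOR 0 = 1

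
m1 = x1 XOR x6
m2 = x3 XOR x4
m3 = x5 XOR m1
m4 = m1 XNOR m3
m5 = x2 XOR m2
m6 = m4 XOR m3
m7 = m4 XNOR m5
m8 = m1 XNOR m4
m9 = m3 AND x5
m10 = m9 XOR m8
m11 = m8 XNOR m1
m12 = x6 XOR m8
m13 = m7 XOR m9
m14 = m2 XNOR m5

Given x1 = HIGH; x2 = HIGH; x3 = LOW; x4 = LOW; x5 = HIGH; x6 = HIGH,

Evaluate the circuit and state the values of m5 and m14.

m2 = x3 XOR x4 = LOW XOR LOW = LOW
m5 = x2 XOR m2 = HIGH XOR LOW = HIGH
m14 = m2 XNOR m5 = LOW XNOR HIGH = LOW

m5 = HIGH, m14 = LOW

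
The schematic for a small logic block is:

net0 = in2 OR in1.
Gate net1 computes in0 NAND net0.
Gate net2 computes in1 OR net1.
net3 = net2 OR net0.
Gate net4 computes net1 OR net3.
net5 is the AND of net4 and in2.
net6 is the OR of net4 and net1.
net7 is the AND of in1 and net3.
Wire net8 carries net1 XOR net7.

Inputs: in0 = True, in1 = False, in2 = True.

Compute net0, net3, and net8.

net0 = True  net3 = True  net8 = False

net0 = in2 OR in1 = True OR False = True
net1 = in0 NAND net0 = True NAND True = False
net2 = in1 OR net1 = False OR False = False
net3 = net2 OR net0 = False OR True = True
net7 = in1 AND net3 = False AND True = False
net8 = net1 XOR net7 = False XOR False = False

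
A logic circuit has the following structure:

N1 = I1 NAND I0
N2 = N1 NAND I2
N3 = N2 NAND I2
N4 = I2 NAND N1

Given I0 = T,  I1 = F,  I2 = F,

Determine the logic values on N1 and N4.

N1 = T; N4 = T

N1 = I1 NAND I0 = F NAND T = T
N4 = I2 NAND N1 = F NAND T = T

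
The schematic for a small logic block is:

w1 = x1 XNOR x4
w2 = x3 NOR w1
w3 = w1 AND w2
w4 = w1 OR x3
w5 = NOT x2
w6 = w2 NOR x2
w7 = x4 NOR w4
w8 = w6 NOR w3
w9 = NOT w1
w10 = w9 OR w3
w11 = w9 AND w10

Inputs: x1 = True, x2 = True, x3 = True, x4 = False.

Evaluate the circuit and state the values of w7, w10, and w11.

w1 = x1 XNOR x4 = True XNOR False = False
w2 = x3 NOR w1 = True NOR False = False
w3 = w1 AND w2 = False AND False = False
w4 = w1 OR x3 = False OR True = True
w7 = x4 NOR w4 = False NOR True = False
w9 = NOT w1 = NOT False = True
w10 = w9 OR w3 = True OR False = True
w11 = w9 AND w10 = True AND True = True

w7 = False  w10 = True  w11 = True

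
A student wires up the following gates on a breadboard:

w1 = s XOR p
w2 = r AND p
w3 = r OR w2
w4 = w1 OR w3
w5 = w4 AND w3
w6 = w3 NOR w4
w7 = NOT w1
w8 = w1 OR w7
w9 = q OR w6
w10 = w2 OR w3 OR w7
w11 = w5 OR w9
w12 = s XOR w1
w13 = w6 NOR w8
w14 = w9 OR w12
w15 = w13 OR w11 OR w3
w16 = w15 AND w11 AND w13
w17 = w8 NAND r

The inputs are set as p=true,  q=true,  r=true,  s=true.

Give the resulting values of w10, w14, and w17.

w1 = s XOR p = true XOR true = false
w2 = r AND p = true AND true = true
w3 = r OR w2 = true OR true = true
w4 = w1 OR w3 = false OR true = true
w6 = w3 NOR w4 = true NOR true = false
w7 = NOT w1 = NOT false = true
w8 = w1 OR w7 = false OR true = true
w9 = q OR w6 = true OR false = true
w10 = w2 OR w3 OR w7 = true OR true OR true = true
w12 = s XOR w1 = true XOR false = true
w14 = w9 OR w12 = true OR true = true
w17 = w8 NAND r = true NAND true = false

w10 = true; w14 = true; w17 = false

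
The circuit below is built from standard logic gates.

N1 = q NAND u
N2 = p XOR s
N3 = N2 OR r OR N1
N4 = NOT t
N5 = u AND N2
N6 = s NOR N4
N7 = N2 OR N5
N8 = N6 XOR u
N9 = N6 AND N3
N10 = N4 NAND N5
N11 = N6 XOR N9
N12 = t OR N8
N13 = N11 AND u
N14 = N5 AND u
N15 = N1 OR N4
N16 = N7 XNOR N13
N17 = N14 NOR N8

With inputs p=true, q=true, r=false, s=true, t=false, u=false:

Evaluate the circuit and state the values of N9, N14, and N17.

N9 = false; N14 = false; N17 = true

N1 = q NAND u = true NAND false = true
N2 = p XOR s = true XOR true = false
N3 = N2 OR r OR N1 = false OR false OR true = true
N4 = NOT t = NOT false = true
N5 = u AND N2 = false AND false = false
N6 = s NOR N4 = true NOR true = false
N8 = N6 XOR u = false XOR false = false
N9 = N6 AND N3 = false AND true = false
N14 = N5 AND u = false AND false = false
N17 = N14 NOR N8 = false NOR false = true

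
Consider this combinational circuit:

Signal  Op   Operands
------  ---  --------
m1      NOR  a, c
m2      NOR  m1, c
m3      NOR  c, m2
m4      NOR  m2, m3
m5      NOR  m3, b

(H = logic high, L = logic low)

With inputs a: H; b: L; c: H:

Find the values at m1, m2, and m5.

m1 = a NOR c = H NOR H = L
m2 = m1 NOR c = L NOR H = L
m3 = c NOR m2 = H NOR L = L
m5 = m3 NOR b = L NOR L = H

m1 = L  m2 = L  m5 = H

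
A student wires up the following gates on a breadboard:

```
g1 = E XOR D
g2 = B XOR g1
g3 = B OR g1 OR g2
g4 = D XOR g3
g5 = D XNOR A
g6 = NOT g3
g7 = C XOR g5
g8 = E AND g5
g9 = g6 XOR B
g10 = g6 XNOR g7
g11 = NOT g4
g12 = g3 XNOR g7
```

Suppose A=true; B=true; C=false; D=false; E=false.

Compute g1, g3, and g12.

g1 = false; g3 = true; g12 = false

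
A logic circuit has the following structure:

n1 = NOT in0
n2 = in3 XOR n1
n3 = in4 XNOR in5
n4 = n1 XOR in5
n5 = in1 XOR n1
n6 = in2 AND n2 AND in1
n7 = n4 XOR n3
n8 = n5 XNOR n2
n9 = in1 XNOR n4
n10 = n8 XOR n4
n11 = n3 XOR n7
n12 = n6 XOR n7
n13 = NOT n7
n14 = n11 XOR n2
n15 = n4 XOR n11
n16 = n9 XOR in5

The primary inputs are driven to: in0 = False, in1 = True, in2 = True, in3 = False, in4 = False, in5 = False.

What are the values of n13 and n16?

n13 = True; n16 = True

n1 = NOT in0 = NOT False = True
n3 = in4 XNOR in5 = False XNOR False = True
n4 = n1 XOR in5 = True XOR False = True
n7 = n4 XOR n3 = True XOR True = False
n9 = in1 XNOR n4 = True XNOR True = True
n13 = NOT n7 = NOT False = True
n16 = n9 XOR in5 = True XOR False = True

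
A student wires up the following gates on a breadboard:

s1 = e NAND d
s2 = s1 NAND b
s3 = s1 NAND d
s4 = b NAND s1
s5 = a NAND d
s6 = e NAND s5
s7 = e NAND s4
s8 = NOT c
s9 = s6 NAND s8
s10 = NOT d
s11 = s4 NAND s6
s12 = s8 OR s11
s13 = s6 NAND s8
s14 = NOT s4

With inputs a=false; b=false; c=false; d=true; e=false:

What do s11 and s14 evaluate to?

s11 = false, s14 = false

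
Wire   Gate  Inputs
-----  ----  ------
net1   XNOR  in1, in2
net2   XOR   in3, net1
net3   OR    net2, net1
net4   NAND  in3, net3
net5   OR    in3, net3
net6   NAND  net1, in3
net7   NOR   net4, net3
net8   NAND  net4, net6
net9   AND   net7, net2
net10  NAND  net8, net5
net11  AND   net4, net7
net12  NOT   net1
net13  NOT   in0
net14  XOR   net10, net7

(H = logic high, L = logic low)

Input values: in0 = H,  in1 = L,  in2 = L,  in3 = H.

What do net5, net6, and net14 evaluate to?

net1 = in1 XNOR in2 = L XNOR L = H
net2 = in3 XOR net1 = H XOR H = L
net3 = net2 OR net1 = L OR H = H
net4 = in3 NAND net3 = H NAND H = L
net5 = in3 OR net3 = H OR H = H
net6 = net1 NAND in3 = H NAND H = L
net7 = net4 NOR net3 = L NOR H = L
net8 = net4 NAND net6 = L NAND L = H
net10 = net8 NAND net5 = H NAND H = L
net14 = net10 XOR net7 = L XOR L = L

net5 = H; net6 = L; net14 = L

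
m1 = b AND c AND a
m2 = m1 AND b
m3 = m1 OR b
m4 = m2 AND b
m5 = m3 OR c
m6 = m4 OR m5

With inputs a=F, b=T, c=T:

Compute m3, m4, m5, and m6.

m3 = T, m4 = F, m5 = T, m6 = T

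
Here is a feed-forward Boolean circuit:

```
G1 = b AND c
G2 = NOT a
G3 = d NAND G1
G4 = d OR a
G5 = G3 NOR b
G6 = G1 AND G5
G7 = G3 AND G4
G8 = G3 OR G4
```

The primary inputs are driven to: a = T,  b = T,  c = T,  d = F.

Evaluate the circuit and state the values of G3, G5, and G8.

G1 = b AND c = T AND T = T
G3 = d NAND G1 = F NAND T = T
G4 = d OR a = F OR T = T
G5 = G3 NOR b = T NOR T = F
G8 = G3 OR G4 = T OR T = T

G3 = T; G5 = F; G8 = T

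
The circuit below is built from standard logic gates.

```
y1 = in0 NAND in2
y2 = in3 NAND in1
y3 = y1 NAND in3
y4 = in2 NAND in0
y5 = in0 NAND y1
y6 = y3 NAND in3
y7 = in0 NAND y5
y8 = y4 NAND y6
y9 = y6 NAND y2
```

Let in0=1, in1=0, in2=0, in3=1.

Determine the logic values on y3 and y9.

y3 = 0  y9 = 0

y1 = in0 NAND in2 = 1 NAND 0 = 1
y2 = in3 NAND in1 = 1 NAND 0 = 1
y3 = y1 NAND in3 = 1 NAND 1 = 0
y6 = y3 NAND in3 = 0 NAND 1 = 1
y9 = y6 NAND y2 = 1 NAND 1 = 0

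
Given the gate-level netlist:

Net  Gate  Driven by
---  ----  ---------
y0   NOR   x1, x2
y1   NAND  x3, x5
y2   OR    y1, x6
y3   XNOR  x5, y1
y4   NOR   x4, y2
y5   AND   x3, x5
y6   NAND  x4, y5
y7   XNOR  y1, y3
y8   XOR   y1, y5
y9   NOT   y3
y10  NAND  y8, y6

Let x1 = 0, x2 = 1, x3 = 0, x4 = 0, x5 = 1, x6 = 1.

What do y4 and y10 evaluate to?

y4 = 0, y10 = 0

y1 = x3 NAND x5 = 0 NAND 1 = 1
y2 = y1 OR x6 = 1 OR 1 = 1
y4 = x4 NOR y2 = 0 NOR 1 = 0
y5 = x3 AND x5 = 0 AND 1 = 0
y6 = x4 NAND y5 = 0 NAND 0 = 1
y8 = y1 XOR y5 = 1 XOR 0 = 1
y10 = y8 NAND y6 = 1 NAND 1 = 0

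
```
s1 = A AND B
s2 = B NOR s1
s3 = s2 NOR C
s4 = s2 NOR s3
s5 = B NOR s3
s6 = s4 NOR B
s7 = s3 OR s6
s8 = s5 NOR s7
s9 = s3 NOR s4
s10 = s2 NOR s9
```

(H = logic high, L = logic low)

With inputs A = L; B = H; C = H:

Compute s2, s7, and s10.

s1 = A AND B = L AND H = L
s2 = B NOR s1 = H NOR L = L
s3 = s2 NOR C = L NOR H = L
s4 = s2 NOR s3 = L NOR L = H
s6 = s4 NOR B = H NOR H = L
s7 = s3 OR s6 = L OR L = L
s9 = s3 NOR s4 = L NOR H = L
s10 = s2 NOR s9 = L NOR L = H

s2 = L, s7 = L, s10 = H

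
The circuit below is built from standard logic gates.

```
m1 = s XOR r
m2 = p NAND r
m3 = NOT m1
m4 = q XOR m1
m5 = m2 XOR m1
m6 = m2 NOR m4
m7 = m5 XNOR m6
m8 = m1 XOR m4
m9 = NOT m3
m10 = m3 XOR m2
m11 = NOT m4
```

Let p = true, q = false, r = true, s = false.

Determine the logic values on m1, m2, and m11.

m1 = true; m2 = false; m11 = false

m1 = s XOR r = false XOR true = true
m2 = p NAND r = true NAND true = false
m4 = q XOR m1 = false XOR true = true
m11 = NOT m4 = NOT true = false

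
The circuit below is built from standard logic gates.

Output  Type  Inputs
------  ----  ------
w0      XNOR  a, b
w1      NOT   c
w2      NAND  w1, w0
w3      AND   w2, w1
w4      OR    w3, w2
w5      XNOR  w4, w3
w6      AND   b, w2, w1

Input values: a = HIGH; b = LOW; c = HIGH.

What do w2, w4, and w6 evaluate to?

w0 = a XNOR b = HIGH XNOR LOW = LOW
w1 = NOT c = NOT HIGH = LOW
w2 = w1 NAND w0 = LOW NAND LOW = HIGH
w3 = w2 AND w1 = HIGH AND LOW = LOW
w4 = w3 OR w2 = LOW OR HIGH = HIGH
w6 = b AND w2 AND w1 = LOW AND HIGH AND LOW = LOW

w2 = HIGH, w4 = HIGH, w6 = LOW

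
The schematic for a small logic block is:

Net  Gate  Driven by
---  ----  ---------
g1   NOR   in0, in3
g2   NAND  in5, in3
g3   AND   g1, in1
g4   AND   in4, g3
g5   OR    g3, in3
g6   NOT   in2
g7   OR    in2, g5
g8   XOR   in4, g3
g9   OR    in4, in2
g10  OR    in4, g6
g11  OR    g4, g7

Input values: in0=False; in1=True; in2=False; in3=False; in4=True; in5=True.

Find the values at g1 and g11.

g1 = True  g11 = True

g1 = in0 NOR in3 = False NOR False = True
g3 = g1 AND in1 = True AND True = True
g4 = in4 AND g3 = True AND True = True
g5 = g3 OR in3 = True OR False = True
g7 = in2 OR g5 = False OR True = True
g11 = g4 OR g7 = True OR True = True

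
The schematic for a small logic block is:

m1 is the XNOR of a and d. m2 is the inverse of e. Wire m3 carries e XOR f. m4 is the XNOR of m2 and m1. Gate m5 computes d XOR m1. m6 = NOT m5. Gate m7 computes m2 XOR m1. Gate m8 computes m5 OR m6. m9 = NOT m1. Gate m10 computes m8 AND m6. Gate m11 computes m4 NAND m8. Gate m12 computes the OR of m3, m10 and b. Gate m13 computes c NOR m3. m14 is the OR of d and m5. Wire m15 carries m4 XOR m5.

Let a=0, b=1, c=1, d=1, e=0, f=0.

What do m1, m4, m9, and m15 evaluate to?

m1 = a XNOR d = 0 XNOR 1 = 0
m2 = NOT e = NOT 0 = 1
m4 = m2 XNOR m1 = 1 XNOR 0 = 0
m5 = d XOR m1 = 1 XOR 0 = 1
m9 = NOT m1 = NOT 0 = 1
m15 = m4 XOR m5 = 0 XOR 1 = 1

m1 = 0, m4 = 0, m9 = 1, m15 = 1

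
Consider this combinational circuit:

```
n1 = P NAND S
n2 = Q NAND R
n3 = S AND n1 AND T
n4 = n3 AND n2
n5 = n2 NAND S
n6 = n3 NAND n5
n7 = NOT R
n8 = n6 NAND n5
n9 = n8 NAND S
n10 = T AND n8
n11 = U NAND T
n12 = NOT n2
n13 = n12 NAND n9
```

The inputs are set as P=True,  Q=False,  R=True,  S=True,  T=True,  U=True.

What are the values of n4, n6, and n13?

n4 = False, n6 = True, n13 = True

n1 = P NAND S = True NAND True = False
n2 = Q NAND R = False NAND True = True
n3 = S AND n1 AND T = True AND False AND True = False
n4 = n3 AND n2 = False AND True = False
n5 = n2 NAND S = True NAND True = False
n6 = n3 NAND n5 = False NAND False = True
n8 = n6 NAND n5 = True NAND False = True
n9 = n8 NAND S = True NAND True = False
n12 = NOT n2 = NOT True = False
n13 = n12 NAND n9 = False NAND False = True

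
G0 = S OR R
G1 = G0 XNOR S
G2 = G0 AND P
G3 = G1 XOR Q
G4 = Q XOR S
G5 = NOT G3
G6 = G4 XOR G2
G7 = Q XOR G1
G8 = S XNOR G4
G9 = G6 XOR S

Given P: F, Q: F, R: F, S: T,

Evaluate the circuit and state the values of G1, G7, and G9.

G1 = T, G7 = T, G9 = F

G0 = S OR R = T OR F = T
G1 = G0 XNOR S = T XNOR T = T
G2 = G0 AND P = T AND F = F
G4 = Q XOR S = F XOR T = T
G6 = G4 XOR G2 = T XOR F = T
G7 = Q XOR G1 = F XOR T = T
G9 = G6 XOR S = T XOR T = F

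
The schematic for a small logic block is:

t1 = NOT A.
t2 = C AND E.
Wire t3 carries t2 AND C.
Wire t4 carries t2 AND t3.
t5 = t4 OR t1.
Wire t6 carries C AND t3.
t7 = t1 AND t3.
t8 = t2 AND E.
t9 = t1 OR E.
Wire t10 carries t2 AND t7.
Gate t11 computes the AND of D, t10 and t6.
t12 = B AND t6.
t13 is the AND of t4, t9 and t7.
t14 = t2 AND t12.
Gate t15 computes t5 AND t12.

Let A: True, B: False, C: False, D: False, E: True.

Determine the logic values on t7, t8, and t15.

t1 = NOT A = NOT True = False
t2 = C AND E = False AND True = False
t3 = t2 AND C = False AND False = False
t4 = t2 AND t3 = False AND False = False
t5 = t4 OR t1 = False OR False = False
t6 = C AND t3 = False AND False = False
t7 = t1 AND t3 = False AND False = False
t8 = t2 AND E = False AND True = False
t12 = B AND t6 = False AND False = False
t15 = t5 AND t12 = False AND False = False

t7 = False; t8 = False; t15 = False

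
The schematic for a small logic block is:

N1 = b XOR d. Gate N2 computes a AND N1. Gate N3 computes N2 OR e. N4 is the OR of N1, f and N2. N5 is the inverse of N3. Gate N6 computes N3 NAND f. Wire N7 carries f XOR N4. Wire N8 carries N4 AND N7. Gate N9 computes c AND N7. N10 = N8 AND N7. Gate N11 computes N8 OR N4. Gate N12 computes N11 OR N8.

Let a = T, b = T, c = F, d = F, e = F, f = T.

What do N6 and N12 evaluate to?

N1 = b XOR d = T XOR F = T
N2 = a AND N1 = T AND T = T
N3 = N2 OR e = T OR F = T
N4 = N1 OR f OR N2 = T OR T OR T = T
N6 = N3 NAND f = T NAND T = F
N7 = f XOR N4 = T XOR T = F
N8 = N4 AND N7 = T AND F = F
N11 = N8 OR N4 = F OR T = T
N12 = N11 OR N8 = T OR F = T

N6 = F  N12 = T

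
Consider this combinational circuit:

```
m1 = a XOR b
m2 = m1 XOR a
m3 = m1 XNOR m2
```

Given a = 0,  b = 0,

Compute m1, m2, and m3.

m1 = a XOR b = 0 XOR 0 = 0
m2 = m1 XOR a = 0 XOR 0 = 0
m3 = m1 XNOR m2 = 0 XNOR 0 = 1

m1 = 0  m2 = 0  m3 = 1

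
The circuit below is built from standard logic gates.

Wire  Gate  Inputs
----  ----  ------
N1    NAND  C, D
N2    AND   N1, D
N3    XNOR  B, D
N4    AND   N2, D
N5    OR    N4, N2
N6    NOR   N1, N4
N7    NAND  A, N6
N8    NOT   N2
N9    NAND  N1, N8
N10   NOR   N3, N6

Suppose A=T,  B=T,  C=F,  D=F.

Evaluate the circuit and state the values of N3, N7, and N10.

N1 = C NAND D = F NAND F = T
N2 = N1 AND D = T AND F = F
N3 = B XNOR D = T XNOR F = F
N4 = N2 AND D = F AND F = F
N6 = N1 NOR N4 = T NOR F = F
N7 = A NAND N6 = T NAND F = T
N10 = N3 NOR N6 = F NOR F = T

N3 = F, N7 = T, N10 = T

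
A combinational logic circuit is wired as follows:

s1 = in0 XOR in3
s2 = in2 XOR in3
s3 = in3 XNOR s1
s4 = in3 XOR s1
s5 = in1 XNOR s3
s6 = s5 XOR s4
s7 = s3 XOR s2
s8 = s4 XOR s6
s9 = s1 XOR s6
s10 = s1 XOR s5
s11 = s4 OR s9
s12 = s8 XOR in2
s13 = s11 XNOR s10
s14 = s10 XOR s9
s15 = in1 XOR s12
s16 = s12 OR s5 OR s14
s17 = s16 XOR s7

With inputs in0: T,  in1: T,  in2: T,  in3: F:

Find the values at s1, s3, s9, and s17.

s1 = T  s3 = F  s9 = F  s17 = F

s1 = in0 XOR in3 = T XOR F = T
s2 = in2 XOR in3 = T XOR F = T
s3 = in3 XNOR s1 = F XNOR T = F
s4 = in3 XOR s1 = F XOR T = T
s5 = in1 XNOR s3 = T XNOR F = F
s6 = s5 XOR s4 = F XOR T = T
s7 = s3 XOR s2 = F XOR T = T
s8 = s4 XOR s6 = T XOR T = F
s9 = s1 XOR s6 = T XOR T = F
s10 = s1 XOR s5 = T XOR F = T
s12 = s8 XOR in2 = F XOR T = T
s14 = s10 XOR s9 = T XOR F = T
s16 = s12 OR s5 OR s14 = T OR F OR T = T
s17 = s16 XOR s7 = T XOR T = F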